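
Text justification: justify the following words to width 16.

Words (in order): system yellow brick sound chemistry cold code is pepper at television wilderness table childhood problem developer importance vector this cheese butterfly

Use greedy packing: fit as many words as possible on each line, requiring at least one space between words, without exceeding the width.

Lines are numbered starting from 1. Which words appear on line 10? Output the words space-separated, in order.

Answer: importance

Derivation:
Line 1: ['system', 'yellow'] (min_width=13, slack=3)
Line 2: ['brick', 'sound'] (min_width=11, slack=5)
Line 3: ['chemistry', 'cold'] (min_width=14, slack=2)
Line 4: ['code', 'is', 'pepper'] (min_width=14, slack=2)
Line 5: ['at', 'television'] (min_width=13, slack=3)
Line 6: ['wilderness', 'table'] (min_width=16, slack=0)
Line 7: ['childhood'] (min_width=9, slack=7)
Line 8: ['problem'] (min_width=7, slack=9)
Line 9: ['developer'] (min_width=9, slack=7)
Line 10: ['importance'] (min_width=10, slack=6)
Line 11: ['vector', 'this'] (min_width=11, slack=5)
Line 12: ['cheese', 'butterfly'] (min_width=16, slack=0)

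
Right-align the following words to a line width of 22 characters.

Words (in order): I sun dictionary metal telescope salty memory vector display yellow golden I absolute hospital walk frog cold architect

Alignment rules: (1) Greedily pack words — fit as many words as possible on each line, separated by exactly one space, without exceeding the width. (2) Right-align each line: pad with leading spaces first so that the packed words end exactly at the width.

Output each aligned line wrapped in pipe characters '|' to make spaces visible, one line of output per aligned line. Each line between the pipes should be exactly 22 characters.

Answer: |I sun dictionary metal|
|telescope salty memory|
| vector display yellow|
|     golden I absolute|
|    hospital walk frog|
|        cold architect|

Derivation:
Line 1: ['I', 'sun', 'dictionary', 'metal'] (min_width=22, slack=0)
Line 2: ['telescope', 'salty', 'memory'] (min_width=22, slack=0)
Line 3: ['vector', 'display', 'yellow'] (min_width=21, slack=1)
Line 4: ['golden', 'I', 'absolute'] (min_width=17, slack=5)
Line 5: ['hospital', 'walk', 'frog'] (min_width=18, slack=4)
Line 6: ['cold', 'architect'] (min_width=14, slack=8)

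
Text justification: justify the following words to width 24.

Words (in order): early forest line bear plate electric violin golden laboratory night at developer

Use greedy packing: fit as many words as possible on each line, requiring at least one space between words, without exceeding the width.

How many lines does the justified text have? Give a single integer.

Line 1: ['early', 'forest', 'line', 'bear'] (min_width=22, slack=2)
Line 2: ['plate', 'electric', 'violin'] (min_width=21, slack=3)
Line 3: ['golden', 'laboratory', 'night'] (min_width=23, slack=1)
Line 4: ['at', 'developer'] (min_width=12, slack=12)
Total lines: 4

Answer: 4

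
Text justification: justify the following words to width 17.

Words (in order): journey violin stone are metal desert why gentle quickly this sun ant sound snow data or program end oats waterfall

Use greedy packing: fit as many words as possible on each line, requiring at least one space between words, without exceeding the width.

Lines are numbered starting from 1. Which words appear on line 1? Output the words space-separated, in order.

Line 1: ['journey', 'violin'] (min_width=14, slack=3)
Line 2: ['stone', 'are', 'metal'] (min_width=15, slack=2)
Line 3: ['desert', 'why', 'gentle'] (min_width=17, slack=0)
Line 4: ['quickly', 'this', 'sun'] (min_width=16, slack=1)
Line 5: ['ant', 'sound', 'snow'] (min_width=14, slack=3)
Line 6: ['data', 'or', 'program'] (min_width=15, slack=2)
Line 7: ['end', 'oats'] (min_width=8, slack=9)
Line 8: ['waterfall'] (min_width=9, slack=8)

Answer: journey violin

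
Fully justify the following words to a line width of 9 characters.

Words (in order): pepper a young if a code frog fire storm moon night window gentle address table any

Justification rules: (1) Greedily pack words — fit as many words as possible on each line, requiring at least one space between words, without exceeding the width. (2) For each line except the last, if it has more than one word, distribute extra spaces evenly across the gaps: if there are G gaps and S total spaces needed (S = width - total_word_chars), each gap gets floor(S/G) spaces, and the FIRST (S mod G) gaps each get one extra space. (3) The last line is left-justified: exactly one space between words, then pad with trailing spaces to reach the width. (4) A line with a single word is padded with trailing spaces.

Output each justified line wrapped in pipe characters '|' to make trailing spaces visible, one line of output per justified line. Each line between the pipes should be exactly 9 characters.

Answer: |pepper  a|
|young  if|
|a    code|
|frog fire|
|storm    |
|moon     |
|night    |
|window   |
|gentle   |
|address  |
|table any|

Derivation:
Line 1: ['pepper', 'a'] (min_width=8, slack=1)
Line 2: ['young', 'if'] (min_width=8, slack=1)
Line 3: ['a', 'code'] (min_width=6, slack=3)
Line 4: ['frog', 'fire'] (min_width=9, slack=0)
Line 5: ['storm'] (min_width=5, slack=4)
Line 6: ['moon'] (min_width=4, slack=5)
Line 7: ['night'] (min_width=5, slack=4)
Line 8: ['window'] (min_width=6, slack=3)
Line 9: ['gentle'] (min_width=6, slack=3)
Line 10: ['address'] (min_width=7, slack=2)
Line 11: ['table', 'any'] (min_width=9, slack=0)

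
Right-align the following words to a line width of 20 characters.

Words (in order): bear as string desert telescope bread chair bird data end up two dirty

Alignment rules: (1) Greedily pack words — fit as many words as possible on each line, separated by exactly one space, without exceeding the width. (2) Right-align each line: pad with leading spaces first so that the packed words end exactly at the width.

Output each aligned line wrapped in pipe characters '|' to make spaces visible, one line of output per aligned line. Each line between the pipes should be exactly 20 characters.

Answer: |      bear as string|
|    desert telescope|
|    bread chair bird|
|     data end up two|
|               dirty|

Derivation:
Line 1: ['bear', 'as', 'string'] (min_width=14, slack=6)
Line 2: ['desert', 'telescope'] (min_width=16, slack=4)
Line 3: ['bread', 'chair', 'bird'] (min_width=16, slack=4)
Line 4: ['data', 'end', 'up', 'two'] (min_width=15, slack=5)
Line 5: ['dirty'] (min_width=5, slack=15)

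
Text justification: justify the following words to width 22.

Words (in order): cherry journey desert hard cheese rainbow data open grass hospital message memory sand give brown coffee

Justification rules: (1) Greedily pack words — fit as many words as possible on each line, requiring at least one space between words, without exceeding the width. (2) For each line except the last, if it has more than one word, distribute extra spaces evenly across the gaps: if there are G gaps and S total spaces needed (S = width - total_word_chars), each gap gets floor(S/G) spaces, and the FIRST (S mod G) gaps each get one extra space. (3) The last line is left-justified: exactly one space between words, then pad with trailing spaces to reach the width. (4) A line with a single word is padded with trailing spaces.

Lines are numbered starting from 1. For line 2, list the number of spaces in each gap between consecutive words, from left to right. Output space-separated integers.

Line 1: ['cherry', 'journey', 'desert'] (min_width=21, slack=1)
Line 2: ['hard', 'cheese', 'rainbow'] (min_width=19, slack=3)
Line 3: ['data', 'open', 'grass'] (min_width=15, slack=7)
Line 4: ['hospital', 'message'] (min_width=16, slack=6)
Line 5: ['memory', 'sand', 'give', 'brown'] (min_width=22, slack=0)
Line 6: ['coffee'] (min_width=6, slack=16)

Answer: 3 2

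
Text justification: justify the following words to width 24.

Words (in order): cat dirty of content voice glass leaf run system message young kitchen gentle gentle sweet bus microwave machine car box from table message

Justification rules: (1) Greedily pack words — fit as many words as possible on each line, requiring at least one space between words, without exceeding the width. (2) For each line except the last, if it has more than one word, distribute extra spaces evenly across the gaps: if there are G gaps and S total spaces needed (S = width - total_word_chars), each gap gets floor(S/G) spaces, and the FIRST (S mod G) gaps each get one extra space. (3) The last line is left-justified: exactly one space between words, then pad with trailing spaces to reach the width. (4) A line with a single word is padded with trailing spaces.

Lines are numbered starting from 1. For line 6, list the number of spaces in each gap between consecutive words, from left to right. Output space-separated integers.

Line 1: ['cat', 'dirty', 'of', 'content'] (min_width=20, slack=4)
Line 2: ['voice', 'glass', 'leaf', 'run'] (min_width=20, slack=4)
Line 3: ['system', 'message', 'young'] (min_width=20, slack=4)
Line 4: ['kitchen', 'gentle', 'gentle'] (min_width=21, slack=3)
Line 5: ['sweet', 'bus', 'microwave'] (min_width=19, slack=5)
Line 6: ['machine', 'car', 'box', 'from'] (min_width=20, slack=4)
Line 7: ['table', 'message'] (min_width=13, slack=11)

Answer: 3 2 2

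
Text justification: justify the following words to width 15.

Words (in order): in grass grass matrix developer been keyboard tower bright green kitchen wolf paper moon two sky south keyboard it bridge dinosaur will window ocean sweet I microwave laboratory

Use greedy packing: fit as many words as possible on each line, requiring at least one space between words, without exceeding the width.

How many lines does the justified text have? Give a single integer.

Answer: 14

Derivation:
Line 1: ['in', 'grass', 'grass'] (min_width=14, slack=1)
Line 2: ['matrix'] (min_width=6, slack=9)
Line 3: ['developer', 'been'] (min_width=14, slack=1)
Line 4: ['keyboard', 'tower'] (min_width=14, slack=1)
Line 5: ['bright', 'green'] (min_width=12, slack=3)
Line 6: ['kitchen', 'wolf'] (min_width=12, slack=3)
Line 7: ['paper', 'moon', 'two'] (min_width=14, slack=1)
Line 8: ['sky', 'south'] (min_width=9, slack=6)
Line 9: ['keyboard', 'it'] (min_width=11, slack=4)
Line 10: ['bridge', 'dinosaur'] (min_width=15, slack=0)
Line 11: ['will', 'window'] (min_width=11, slack=4)
Line 12: ['ocean', 'sweet', 'I'] (min_width=13, slack=2)
Line 13: ['microwave'] (min_width=9, slack=6)
Line 14: ['laboratory'] (min_width=10, slack=5)
Total lines: 14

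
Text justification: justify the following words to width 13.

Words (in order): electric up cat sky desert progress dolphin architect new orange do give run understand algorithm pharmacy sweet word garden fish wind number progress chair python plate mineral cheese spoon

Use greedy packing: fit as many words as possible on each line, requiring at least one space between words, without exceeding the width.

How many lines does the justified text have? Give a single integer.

Line 1: ['electric', 'up'] (min_width=11, slack=2)
Line 2: ['cat', 'sky'] (min_width=7, slack=6)
Line 3: ['desert'] (min_width=6, slack=7)
Line 4: ['progress'] (min_width=8, slack=5)
Line 5: ['dolphin'] (min_width=7, slack=6)
Line 6: ['architect', 'new'] (min_width=13, slack=0)
Line 7: ['orange', 'do'] (min_width=9, slack=4)
Line 8: ['give', 'run'] (min_width=8, slack=5)
Line 9: ['understand'] (min_width=10, slack=3)
Line 10: ['algorithm'] (min_width=9, slack=4)
Line 11: ['pharmacy'] (min_width=8, slack=5)
Line 12: ['sweet', 'word'] (min_width=10, slack=3)
Line 13: ['garden', 'fish'] (min_width=11, slack=2)
Line 14: ['wind', 'number'] (min_width=11, slack=2)
Line 15: ['progress'] (min_width=8, slack=5)
Line 16: ['chair', 'python'] (min_width=12, slack=1)
Line 17: ['plate', 'mineral'] (min_width=13, slack=0)
Line 18: ['cheese', 'spoon'] (min_width=12, slack=1)
Total lines: 18

Answer: 18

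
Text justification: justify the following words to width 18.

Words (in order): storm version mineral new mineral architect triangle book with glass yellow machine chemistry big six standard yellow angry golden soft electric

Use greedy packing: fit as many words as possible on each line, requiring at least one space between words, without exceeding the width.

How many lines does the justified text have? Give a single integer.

Answer: 10

Derivation:
Line 1: ['storm', 'version'] (min_width=13, slack=5)
Line 2: ['mineral', 'new'] (min_width=11, slack=7)
Line 3: ['mineral', 'architect'] (min_width=17, slack=1)
Line 4: ['triangle', 'book', 'with'] (min_width=18, slack=0)
Line 5: ['glass', 'yellow'] (min_width=12, slack=6)
Line 6: ['machine', 'chemistry'] (min_width=17, slack=1)
Line 7: ['big', 'six', 'standard'] (min_width=16, slack=2)
Line 8: ['yellow', 'angry'] (min_width=12, slack=6)
Line 9: ['golden', 'soft'] (min_width=11, slack=7)
Line 10: ['electric'] (min_width=8, slack=10)
Total lines: 10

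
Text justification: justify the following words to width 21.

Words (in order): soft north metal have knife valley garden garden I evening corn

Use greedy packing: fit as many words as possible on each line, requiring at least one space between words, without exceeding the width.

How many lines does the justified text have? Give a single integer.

Answer: 3

Derivation:
Line 1: ['soft', 'north', 'metal', 'have'] (min_width=21, slack=0)
Line 2: ['knife', 'valley', 'garden'] (min_width=19, slack=2)
Line 3: ['garden', 'I', 'evening', 'corn'] (min_width=21, slack=0)
Total lines: 3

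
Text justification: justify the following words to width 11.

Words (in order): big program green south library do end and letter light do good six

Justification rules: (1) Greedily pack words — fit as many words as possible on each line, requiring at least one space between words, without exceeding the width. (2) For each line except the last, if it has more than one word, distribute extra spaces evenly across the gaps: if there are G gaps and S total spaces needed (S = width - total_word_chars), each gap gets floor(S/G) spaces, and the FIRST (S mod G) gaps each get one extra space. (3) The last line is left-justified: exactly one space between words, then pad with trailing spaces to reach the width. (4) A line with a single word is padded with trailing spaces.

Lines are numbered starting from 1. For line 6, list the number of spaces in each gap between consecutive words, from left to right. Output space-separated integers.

Line 1: ['big', 'program'] (min_width=11, slack=0)
Line 2: ['green', 'south'] (min_width=11, slack=0)
Line 3: ['library', 'do'] (min_width=10, slack=1)
Line 4: ['end', 'and'] (min_width=7, slack=4)
Line 5: ['letter'] (min_width=6, slack=5)
Line 6: ['light', 'do'] (min_width=8, slack=3)
Line 7: ['good', 'six'] (min_width=8, slack=3)

Answer: 4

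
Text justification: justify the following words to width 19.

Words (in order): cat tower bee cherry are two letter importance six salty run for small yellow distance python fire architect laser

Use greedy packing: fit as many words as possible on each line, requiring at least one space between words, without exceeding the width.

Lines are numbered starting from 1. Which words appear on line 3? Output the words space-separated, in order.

Line 1: ['cat', 'tower', 'bee'] (min_width=13, slack=6)
Line 2: ['cherry', 'are', 'two'] (min_width=14, slack=5)
Line 3: ['letter', 'importance'] (min_width=17, slack=2)
Line 4: ['six', 'salty', 'run', 'for'] (min_width=17, slack=2)
Line 5: ['small', 'yellow'] (min_width=12, slack=7)
Line 6: ['distance', 'python'] (min_width=15, slack=4)
Line 7: ['fire', 'architect'] (min_width=14, slack=5)
Line 8: ['laser'] (min_width=5, slack=14)

Answer: letter importance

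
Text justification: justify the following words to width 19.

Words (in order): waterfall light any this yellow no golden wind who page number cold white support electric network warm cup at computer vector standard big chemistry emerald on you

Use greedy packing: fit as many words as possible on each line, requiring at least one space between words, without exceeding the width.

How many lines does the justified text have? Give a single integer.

Line 1: ['waterfall', 'light', 'any'] (min_width=19, slack=0)
Line 2: ['this', 'yellow', 'no'] (min_width=14, slack=5)
Line 3: ['golden', 'wind', 'who'] (min_width=15, slack=4)
Line 4: ['page', 'number', 'cold'] (min_width=16, slack=3)
Line 5: ['white', 'support'] (min_width=13, slack=6)
Line 6: ['electric', 'network'] (min_width=16, slack=3)
Line 7: ['warm', 'cup', 'at'] (min_width=11, slack=8)
Line 8: ['computer', 'vector'] (min_width=15, slack=4)
Line 9: ['standard', 'big'] (min_width=12, slack=7)
Line 10: ['chemistry', 'emerald'] (min_width=17, slack=2)
Line 11: ['on', 'you'] (min_width=6, slack=13)
Total lines: 11

Answer: 11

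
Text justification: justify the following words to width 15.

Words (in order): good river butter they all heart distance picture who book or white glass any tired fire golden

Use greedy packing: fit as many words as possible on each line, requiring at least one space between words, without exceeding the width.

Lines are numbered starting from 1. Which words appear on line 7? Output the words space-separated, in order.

Line 1: ['good', 'river'] (min_width=10, slack=5)
Line 2: ['butter', 'they', 'all'] (min_width=15, slack=0)
Line 3: ['heart', 'distance'] (min_width=14, slack=1)
Line 4: ['picture', 'who'] (min_width=11, slack=4)
Line 5: ['book', 'or', 'white'] (min_width=13, slack=2)
Line 6: ['glass', 'any', 'tired'] (min_width=15, slack=0)
Line 7: ['fire', 'golden'] (min_width=11, slack=4)

Answer: fire golden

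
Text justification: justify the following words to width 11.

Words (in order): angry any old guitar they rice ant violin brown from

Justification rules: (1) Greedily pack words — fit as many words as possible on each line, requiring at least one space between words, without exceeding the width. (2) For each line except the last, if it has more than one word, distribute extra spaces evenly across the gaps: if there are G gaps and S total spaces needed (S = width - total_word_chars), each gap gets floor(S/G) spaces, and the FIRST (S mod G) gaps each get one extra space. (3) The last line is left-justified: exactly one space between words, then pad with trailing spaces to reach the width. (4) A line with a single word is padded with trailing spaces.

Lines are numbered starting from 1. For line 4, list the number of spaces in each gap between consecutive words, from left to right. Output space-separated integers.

Answer: 2

Derivation:
Line 1: ['angry', 'any'] (min_width=9, slack=2)
Line 2: ['old', 'guitar'] (min_width=10, slack=1)
Line 3: ['they', 'rice'] (min_width=9, slack=2)
Line 4: ['ant', 'violin'] (min_width=10, slack=1)
Line 5: ['brown', 'from'] (min_width=10, slack=1)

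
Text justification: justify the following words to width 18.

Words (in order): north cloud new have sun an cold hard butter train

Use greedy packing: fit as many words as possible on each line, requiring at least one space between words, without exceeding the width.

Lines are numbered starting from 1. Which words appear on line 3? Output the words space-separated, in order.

Line 1: ['north', 'cloud', 'new'] (min_width=15, slack=3)
Line 2: ['have', 'sun', 'an', 'cold'] (min_width=16, slack=2)
Line 3: ['hard', 'butter', 'train'] (min_width=17, slack=1)

Answer: hard butter train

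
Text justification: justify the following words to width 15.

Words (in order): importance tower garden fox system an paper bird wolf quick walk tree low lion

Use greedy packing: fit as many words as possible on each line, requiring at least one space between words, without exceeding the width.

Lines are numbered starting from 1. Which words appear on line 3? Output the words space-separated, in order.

Answer: fox system an

Derivation:
Line 1: ['importance'] (min_width=10, slack=5)
Line 2: ['tower', 'garden'] (min_width=12, slack=3)
Line 3: ['fox', 'system', 'an'] (min_width=13, slack=2)
Line 4: ['paper', 'bird', 'wolf'] (min_width=15, slack=0)
Line 5: ['quick', 'walk', 'tree'] (min_width=15, slack=0)
Line 6: ['low', 'lion'] (min_width=8, slack=7)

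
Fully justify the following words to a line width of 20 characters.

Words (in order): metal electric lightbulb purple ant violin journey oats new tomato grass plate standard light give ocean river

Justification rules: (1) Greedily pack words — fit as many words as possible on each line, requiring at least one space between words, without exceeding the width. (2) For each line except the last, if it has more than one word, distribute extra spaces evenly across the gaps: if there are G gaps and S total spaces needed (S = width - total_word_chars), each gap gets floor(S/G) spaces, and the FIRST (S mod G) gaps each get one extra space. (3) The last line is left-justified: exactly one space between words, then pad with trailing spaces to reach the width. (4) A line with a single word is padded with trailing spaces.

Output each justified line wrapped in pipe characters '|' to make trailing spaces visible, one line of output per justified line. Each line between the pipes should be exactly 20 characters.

Line 1: ['metal', 'electric'] (min_width=14, slack=6)
Line 2: ['lightbulb', 'purple', 'ant'] (min_width=20, slack=0)
Line 3: ['violin', 'journey', 'oats'] (min_width=19, slack=1)
Line 4: ['new', 'tomato', 'grass'] (min_width=16, slack=4)
Line 5: ['plate', 'standard', 'light'] (min_width=20, slack=0)
Line 6: ['give', 'ocean', 'river'] (min_width=16, slack=4)

Answer: |metal       electric|
|lightbulb purple ant|
|violin  journey oats|
|new   tomato   grass|
|plate standard light|
|give ocean river    |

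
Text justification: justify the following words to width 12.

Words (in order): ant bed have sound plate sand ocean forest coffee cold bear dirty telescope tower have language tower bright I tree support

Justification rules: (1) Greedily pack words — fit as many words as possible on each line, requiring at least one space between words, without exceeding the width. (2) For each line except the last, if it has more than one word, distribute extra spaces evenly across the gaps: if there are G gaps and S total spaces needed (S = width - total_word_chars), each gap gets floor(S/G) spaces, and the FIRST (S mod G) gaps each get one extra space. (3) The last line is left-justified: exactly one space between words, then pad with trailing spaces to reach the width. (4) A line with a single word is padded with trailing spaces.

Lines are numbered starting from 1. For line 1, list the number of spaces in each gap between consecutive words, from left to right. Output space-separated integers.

Line 1: ['ant', 'bed', 'have'] (min_width=12, slack=0)
Line 2: ['sound', 'plate'] (min_width=11, slack=1)
Line 3: ['sand', 'ocean'] (min_width=10, slack=2)
Line 4: ['forest'] (min_width=6, slack=6)
Line 5: ['coffee', 'cold'] (min_width=11, slack=1)
Line 6: ['bear', 'dirty'] (min_width=10, slack=2)
Line 7: ['telescope'] (min_width=9, slack=3)
Line 8: ['tower', 'have'] (min_width=10, slack=2)
Line 9: ['language'] (min_width=8, slack=4)
Line 10: ['tower', 'bright'] (min_width=12, slack=0)
Line 11: ['I', 'tree'] (min_width=6, slack=6)
Line 12: ['support'] (min_width=7, slack=5)

Answer: 1 1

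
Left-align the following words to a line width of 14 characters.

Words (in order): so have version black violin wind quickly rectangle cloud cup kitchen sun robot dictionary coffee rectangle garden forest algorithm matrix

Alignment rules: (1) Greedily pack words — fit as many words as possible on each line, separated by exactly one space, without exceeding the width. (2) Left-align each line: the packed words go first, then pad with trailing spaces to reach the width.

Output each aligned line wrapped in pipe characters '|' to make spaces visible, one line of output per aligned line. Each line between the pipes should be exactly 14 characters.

Line 1: ['so', 'have'] (min_width=7, slack=7)
Line 2: ['version', 'black'] (min_width=13, slack=1)
Line 3: ['violin', 'wind'] (min_width=11, slack=3)
Line 4: ['quickly'] (min_width=7, slack=7)
Line 5: ['rectangle'] (min_width=9, slack=5)
Line 6: ['cloud', 'cup'] (min_width=9, slack=5)
Line 7: ['kitchen', 'sun'] (min_width=11, slack=3)
Line 8: ['robot'] (min_width=5, slack=9)
Line 9: ['dictionary'] (min_width=10, slack=4)
Line 10: ['coffee'] (min_width=6, slack=8)
Line 11: ['rectangle'] (min_width=9, slack=5)
Line 12: ['garden', 'forest'] (min_width=13, slack=1)
Line 13: ['algorithm'] (min_width=9, slack=5)
Line 14: ['matrix'] (min_width=6, slack=8)

Answer: |so have       |
|version black |
|violin wind   |
|quickly       |
|rectangle     |
|cloud cup     |
|kitchen sun   |
|robot         |
|dictionary    |
|coffee        |
|rectangle     |
|garden forest |
|algorithm     |
|matrix        |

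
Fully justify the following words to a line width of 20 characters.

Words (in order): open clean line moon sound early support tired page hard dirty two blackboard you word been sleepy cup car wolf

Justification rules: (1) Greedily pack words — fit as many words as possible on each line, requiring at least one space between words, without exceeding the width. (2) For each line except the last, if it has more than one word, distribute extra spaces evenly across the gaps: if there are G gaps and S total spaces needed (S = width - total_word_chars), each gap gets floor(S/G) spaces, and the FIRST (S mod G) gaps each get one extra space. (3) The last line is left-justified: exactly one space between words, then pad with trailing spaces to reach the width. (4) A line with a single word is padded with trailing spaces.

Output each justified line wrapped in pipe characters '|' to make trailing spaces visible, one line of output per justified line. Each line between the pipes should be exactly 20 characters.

Answer: |open clean line moon|
|sound  early support|
|tired    page   hard|
|dirty two blackboard|
|you word been sleepy|
|cup car wolf        |

Derivation:
Line 1: ['open', 'clean', 'line', 'moon'] (min_width=20, slack=0)
Line 2: ['sound', 'early', 'support'] (min_width=19, slack=1)
Line 3: ['tired', 'page', 'hard'] (min_width=15, slack=5)
Line 4: ['dirty', 'two', 'blackboard'] (min_width=20, slack=0)
Line 5: ['you', 'word', 'been', 'sleepy'] (min_width=20, slack=0)
Line 6: ['cup', 'car', 'wolf'] (min_width=12, slack=8)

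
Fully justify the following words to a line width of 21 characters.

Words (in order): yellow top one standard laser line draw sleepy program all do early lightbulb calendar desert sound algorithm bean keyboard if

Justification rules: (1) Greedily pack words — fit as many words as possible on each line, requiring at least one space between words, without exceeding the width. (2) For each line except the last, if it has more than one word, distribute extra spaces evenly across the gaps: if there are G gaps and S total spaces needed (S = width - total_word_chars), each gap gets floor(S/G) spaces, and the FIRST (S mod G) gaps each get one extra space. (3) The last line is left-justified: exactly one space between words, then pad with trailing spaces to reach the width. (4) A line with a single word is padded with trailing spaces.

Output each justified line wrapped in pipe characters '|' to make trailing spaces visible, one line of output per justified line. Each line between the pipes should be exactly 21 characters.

Answer: |yellow     top    one|
|standard  laser  line|
|draw  sleepy  program|
|all      do     early|
|lightbulb    calendar|
|desert          sound|
|algorithm        bean|
|keyboard if          |

Derivation:
Line 1: ['yellow', 'top', 'one'] (min_width=14, slack=7)
Line 2: ['standard', 'laser', 'line'] (min_width=19, slack=2)
Line 3: ['draw', 'sleepy', 'program'] (min_width=19, slack=2)
Line 4: ['all', 'do', 'early'] (min_width=12, slack=9)
Line 5: ['lightbulb', 'calendar'] (min_width=18, slack=3)
Line 6: ['desert', 'sound'] (min_width=12, slack=9)
Line 7: ['algorithm', 'bean'] (min_width=14, slack=7)
Line 8: ['keyboard', 'if'] (min_width=11, slack=10)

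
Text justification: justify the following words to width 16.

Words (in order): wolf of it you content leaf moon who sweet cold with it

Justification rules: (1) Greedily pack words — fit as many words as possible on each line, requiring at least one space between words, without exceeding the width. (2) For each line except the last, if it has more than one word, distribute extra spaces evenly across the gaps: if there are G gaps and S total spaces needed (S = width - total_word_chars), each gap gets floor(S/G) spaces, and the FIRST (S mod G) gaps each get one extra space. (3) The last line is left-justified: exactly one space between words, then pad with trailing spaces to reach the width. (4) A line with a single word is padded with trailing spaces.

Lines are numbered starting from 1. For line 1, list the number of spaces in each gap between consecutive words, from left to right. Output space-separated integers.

Answer: 2 2 1

Derivation:
Line 1: ['wolf', 'of', 'it', 'you'] (min_width=14, slack=2)
Line 2: ['content', 'leaf'] (min_width=12, slack=4)
Line 3: ['moon', 'who', 'sweet'] (min_width=14, slack=2)
Line 4: ['cold', 'with', 'it'] (min_width=12, slack=4)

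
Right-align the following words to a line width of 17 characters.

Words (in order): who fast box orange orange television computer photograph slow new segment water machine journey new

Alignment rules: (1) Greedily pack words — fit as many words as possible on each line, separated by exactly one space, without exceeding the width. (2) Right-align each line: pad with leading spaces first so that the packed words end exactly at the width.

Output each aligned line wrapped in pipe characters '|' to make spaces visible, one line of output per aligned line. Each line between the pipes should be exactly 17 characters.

Answer: |     who fast box|
|    orange orange|
|       television|
|         computer|
|  photograph slow|
|new segment water|
|  machine journey|
|              new|

Derivation:
Line 1: ['who', 'fast', 'box'] (min_width=12, slack=5)
Line 2: ['orange', 'orange'] (min_width=13, slack=4)
Line 3: ['television'] (min_width=10, slack=7)
Line 4: ['computer'] (min_width=8, slack=9)
Line 5: ['photograph', 'slow'] (min_width=15, slack=2)
Line 6: ['new', 'segment', 'water'] (min_width=17, slack=0)
Line 7: ['machine', 'journey'] (min_width=15, slack=2)
Line 8: ['new'] (min_width=3, slack=14)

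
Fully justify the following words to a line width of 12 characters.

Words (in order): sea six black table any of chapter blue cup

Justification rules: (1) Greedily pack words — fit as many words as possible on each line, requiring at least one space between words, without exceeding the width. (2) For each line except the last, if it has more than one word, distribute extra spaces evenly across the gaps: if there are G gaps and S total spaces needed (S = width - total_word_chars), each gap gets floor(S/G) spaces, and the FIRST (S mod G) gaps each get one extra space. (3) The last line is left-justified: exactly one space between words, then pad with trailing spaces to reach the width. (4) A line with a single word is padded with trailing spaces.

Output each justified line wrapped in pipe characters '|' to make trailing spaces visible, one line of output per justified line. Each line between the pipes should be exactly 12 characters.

Line 1: ['sea', 'six'] (min_width=7, slack=5)
Line 2: ['black', 'table'] (min_width=11, slack=1)
Line 3: ['any', 'of'] (min_width=6, slack=6)
Line 4: ['chapter', 'blue'] (min_width=12, slack=0)
Line 5: ['cup'] (min_width=3, slack=9)

Answer: |sea      six|
|black  table|
|any       of|
|chapter blue|
|cup         |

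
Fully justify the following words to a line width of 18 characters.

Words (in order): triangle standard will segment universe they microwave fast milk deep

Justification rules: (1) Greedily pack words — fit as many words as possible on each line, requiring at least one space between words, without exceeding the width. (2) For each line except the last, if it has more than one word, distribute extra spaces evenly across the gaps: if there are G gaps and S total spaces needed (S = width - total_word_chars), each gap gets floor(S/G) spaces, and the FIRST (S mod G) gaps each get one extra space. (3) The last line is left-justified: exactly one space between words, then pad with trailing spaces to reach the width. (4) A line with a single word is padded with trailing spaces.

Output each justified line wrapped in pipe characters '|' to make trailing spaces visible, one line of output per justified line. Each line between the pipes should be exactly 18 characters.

Line 1: ['triangle', 'standard'] (min_width=17, slack=1)
Line 2: ['will', 'segment'] (min_width=12, slack=6)
Line 3: ['universe', 'they'] (min_width=13, slack=5)
Line 4: ['microwave', 'fast'] (min_width=14, slack=4)
Line 5: ['milk', 'deep'] (min_width=9, slack=9)

Answer: |triangle  standard|
|will       segment|
|universe      they|
|microwave     fast|
|milk deep         |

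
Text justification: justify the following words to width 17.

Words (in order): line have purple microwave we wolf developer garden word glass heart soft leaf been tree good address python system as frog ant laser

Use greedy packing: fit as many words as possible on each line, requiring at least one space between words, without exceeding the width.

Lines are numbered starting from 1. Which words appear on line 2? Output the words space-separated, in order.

Answer: microwave we wolf

Derivation:
Line 1: ['line', 'have', 'purple'] (min_width=16, slack=1)
Line 2: ['microwave', 'we', 'wolf'] (min_width=17, slack=0)
Line 3: ['developer', 'garden'] (min_width=16, slack=1)
Line 4: ['word', 'glass', 'heart'] (min_width=16, slack=1)
Line 5: ['soft', 'leaf', 'been'] (min_width=14, slack=3)
Line 6: ['tree', 'good', 'address'] (min_width=17, slack=0)
Line 7: ['python', 'system', 'as'] (min_width=16, slack=1)
Line 8: ['frog', 'ant', 'laser'] (min_width=14, slack=3)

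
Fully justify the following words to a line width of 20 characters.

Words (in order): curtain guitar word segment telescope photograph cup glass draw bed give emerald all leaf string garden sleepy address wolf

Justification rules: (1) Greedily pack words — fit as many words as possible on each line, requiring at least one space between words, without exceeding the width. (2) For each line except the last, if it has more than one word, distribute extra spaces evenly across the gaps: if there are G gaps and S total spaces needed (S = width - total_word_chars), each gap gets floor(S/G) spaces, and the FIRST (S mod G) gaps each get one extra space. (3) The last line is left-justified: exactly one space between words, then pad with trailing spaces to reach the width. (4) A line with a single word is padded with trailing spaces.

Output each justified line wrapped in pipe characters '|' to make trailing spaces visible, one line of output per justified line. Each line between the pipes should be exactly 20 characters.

Answer: |curtain  guitar word|
|segment    telescope|
|photograph cup glass|
|draw     bed    give|
|emerald   all   leaf|
|string garden sleepy|
|address wolf        |

Derivation:
Line 1: ['curtain', 'guitar', 'word'] (min_width=19, slack=1)
Line 2: ['segment', 'telescope'] (min_width=17, slack=3)
Line 3: ['photograph', 'cup', 'glass'] (min_width=20, slack=0)
Line 4: ['draw', 'bed', 'give'] (min_width=13, slack=7)
Line 5: ['emerald', 'all', 'leaf'] (min_width=16, slack=4)
Line 6: ['string', 'garden', 'sleepy'] (min_width=20, slack=0)
Line 7: ['address', 'wolf'] (min_width=12, slack=8)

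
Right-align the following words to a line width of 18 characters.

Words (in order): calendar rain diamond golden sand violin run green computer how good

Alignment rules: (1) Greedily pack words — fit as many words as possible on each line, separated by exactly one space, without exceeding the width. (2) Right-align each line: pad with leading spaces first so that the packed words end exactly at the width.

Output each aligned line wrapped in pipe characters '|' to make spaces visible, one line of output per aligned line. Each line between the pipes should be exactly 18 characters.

Answer: |     calendar rain|
|    diamond golden|
|   sand violin run|
|green computer how|
|              good|

Derivation:
Line 1: ['calendar', 'rain'] (min_width=13, slack=5)
Line 2: ['diamond', 'golden'] (min_width=14, slack=4)
Line 3: ['sand', 'violin', 'run'] (min_width=15, slack=3)
Line 4: ['green', 'computer', 'how'] (min_width=18, slack=0)
Line 5: ['good'] (min_width=4, slack=14)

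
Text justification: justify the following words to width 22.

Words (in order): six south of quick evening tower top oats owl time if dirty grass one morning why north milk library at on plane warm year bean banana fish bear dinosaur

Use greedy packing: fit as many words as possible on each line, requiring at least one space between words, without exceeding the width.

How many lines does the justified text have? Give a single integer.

Answer: 8

Derivation:
Line 1: ['six', 'south', 'of', 'quick'] (min_width=18, slack=4)
Line 2: ['evening', 'tower', 'top', 'oats'] (min_width=22, slack=0)
Line 3: ['owl', 'time', 'if', 'dirty'] (min_width=17, slack=5)
Line 4: ['grass', 'one', 'morning', 'why'] (min_width=21, slack=1)
Line 5: ['north', 'milk', 'library', 'at'] (min_width=21, slack=1)
Line 6: ['on', 'plane', 'warm', 'year'] (min_width=18, slack=4)
Line 7: ['bean', 'banana', 'fish', 'bear'] (min_width=21, slack=1)
Line 8: ['dinosaur'] (min_width=8, slack=14)
Total lines: 8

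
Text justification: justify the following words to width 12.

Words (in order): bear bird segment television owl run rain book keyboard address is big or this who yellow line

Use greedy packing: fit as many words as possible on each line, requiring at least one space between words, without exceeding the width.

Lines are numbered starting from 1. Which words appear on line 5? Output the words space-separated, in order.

Answer: book

Derivation:
Line 1: ['bear', 'bird'] (min_width=9, slack=3)
Line 2: ['segment'] (min_width=7, slack=5)
Line 3: ['television'] (min_width=10, slack=2)
Line 4: ['owl', 'run', 'rain'] (min_width=12, slack=0)
Line 5: ['book'] (min_width=4, slack=8)
Line 6: ['keyboard'] (min_width=8, slack=4)
Line 7: ['address', 'is'] (min_width=10, slack=2)
Line 8: ['big', 'or', 'this'] (min_width=11, slack=1)
Line 9: ['who', 'yellow'] (min_width=10, slack=2)
Line 10: ['line'] (min_width=4, slack=8)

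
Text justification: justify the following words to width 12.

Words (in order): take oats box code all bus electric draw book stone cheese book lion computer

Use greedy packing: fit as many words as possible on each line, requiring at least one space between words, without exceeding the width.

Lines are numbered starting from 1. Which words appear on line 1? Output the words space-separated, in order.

Line 1: ['take', 'oats'] (min_width=9, slack=3)
Line 2: ['box', 'code', 'all'] (min_width=12, slack=0)
Line 3: ['bus', 'electric'] (min_width=12, slack=0)
Line 4: ['draw', 'book'] (min_width=9, slack=3)
Line 5: ['stone', 'cheese'] (min_width=12, slack=0)
Line 6: ['book', 'lion'] (min_width=9, slack=3)
Line 7: ['computer'] (min_width=8, slack=4)

Answer: take oats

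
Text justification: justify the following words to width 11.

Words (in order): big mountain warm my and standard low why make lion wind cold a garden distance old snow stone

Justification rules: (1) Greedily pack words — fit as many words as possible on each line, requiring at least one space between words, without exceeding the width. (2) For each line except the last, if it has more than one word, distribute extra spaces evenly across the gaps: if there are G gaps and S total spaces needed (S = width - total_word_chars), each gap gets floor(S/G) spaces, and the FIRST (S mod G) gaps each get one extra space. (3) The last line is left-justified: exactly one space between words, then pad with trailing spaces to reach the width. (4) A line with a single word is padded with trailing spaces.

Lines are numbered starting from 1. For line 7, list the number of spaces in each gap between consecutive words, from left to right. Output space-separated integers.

Answer: 1 1

Derivation:
Line 1: ['big'] (min_width=3, slack=8)
Line 2: ['mountain'] (min_width=8, slack=3)
Line 3: ['warm', 'my', 'and'] (min_width=11, slack=0)
Line 4: ['standard'] (min_width=8, slack=3)
Line 5: ['low', 'why'] (min_width=7, slack=4)
Line 6: ['make', 'lion'] (min_width=9, slack=2)
Line 7: ['wind', 'cold', 'a'] (min_width=11, slack=0)
Line 8: ['garden'] (min_width=6, slack=5)
Line 9: ['distance'] (min_width=8, slack=3)
Line 10: ['old', 'snow'] (min_width=8, slack=3)
Line 11: ['stone'] (min_width=5, slack=6)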